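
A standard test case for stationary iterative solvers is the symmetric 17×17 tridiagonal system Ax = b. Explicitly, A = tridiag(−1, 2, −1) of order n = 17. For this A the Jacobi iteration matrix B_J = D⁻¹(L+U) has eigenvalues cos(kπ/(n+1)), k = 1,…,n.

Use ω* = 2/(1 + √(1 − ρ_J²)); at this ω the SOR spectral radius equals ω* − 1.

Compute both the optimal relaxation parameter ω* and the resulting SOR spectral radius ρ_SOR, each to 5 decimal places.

ω* = 1.70409, ρ_SOR = 0.70409

n=17: λ(B_J) = 1 − λ(A)/2 = cos(kπ/18); k=1 gives ρ_J = 0.98481.
√(1−ρ_J²) = |sin(π/18)| = 0.173648
So ω* = 2/1.173648 = 1.70409 (Young).
[ρ_SOR] ω* − 1 = 0.70409.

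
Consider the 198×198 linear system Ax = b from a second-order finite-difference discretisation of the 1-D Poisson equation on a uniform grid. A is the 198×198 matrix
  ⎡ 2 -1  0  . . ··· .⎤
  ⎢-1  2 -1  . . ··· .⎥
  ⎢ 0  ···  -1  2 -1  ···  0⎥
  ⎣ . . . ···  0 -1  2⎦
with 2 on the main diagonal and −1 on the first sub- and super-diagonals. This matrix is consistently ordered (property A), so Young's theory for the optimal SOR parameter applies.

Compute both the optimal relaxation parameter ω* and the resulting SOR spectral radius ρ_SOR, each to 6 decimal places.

n=198: λ(B_J) = 1 − λ(A)/2 = cos(kπ/199); k=1 gives ρ_J = 0.999875.
root = sin(π/199) = 0.0157862  (since 1−cos² = sin²).
Then 2/(1+√(1−ρ_J²)) = 2/(1+0.0157862); ω* = 2/1.0157862 = 1.968918.
ρ_SOR = ω* − 1 ≈ 0.968918.

ω* = 1.968918, ρ_SOR = 0.968918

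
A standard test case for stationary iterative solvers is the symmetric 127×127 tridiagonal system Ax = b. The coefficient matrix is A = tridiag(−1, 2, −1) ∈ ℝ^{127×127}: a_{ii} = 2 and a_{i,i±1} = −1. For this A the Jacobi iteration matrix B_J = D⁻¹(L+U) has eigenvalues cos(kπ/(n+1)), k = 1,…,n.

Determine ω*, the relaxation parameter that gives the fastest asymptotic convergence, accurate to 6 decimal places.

[ρ_J] n=127: ρ(B_J) = cos(π/(n+1)) = cos(π/128) = 0.999699.
√(1 − cos²(π/128)) = sin(π/128) ≈ 0.0245412.
[ω*] 2 ÷ (1 + 0.0245412) = 2 ÷ 1.0245412 = 1.952093.
[ρ_SOR] ω* − 1 = 0.952093.

ω* = 1.952093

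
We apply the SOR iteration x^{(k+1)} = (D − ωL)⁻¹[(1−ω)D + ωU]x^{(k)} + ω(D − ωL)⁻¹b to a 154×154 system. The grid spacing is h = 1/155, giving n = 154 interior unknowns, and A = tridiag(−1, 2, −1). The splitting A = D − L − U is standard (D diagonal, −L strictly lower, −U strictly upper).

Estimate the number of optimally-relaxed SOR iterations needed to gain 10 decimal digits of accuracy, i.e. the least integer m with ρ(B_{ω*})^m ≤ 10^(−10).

m = 568

n=154: λ(B_J) = 1 − λ(A)/2 = cos(kπ/155); k=1 gives ρ_J = 0.9997946.
1 − cos²(π/155) = sin²(π/155) ⇒ √(1−ρ_J²) = sin(π/155) = 0.0202670.
ω* = 2 / (1 + 0.0202670) = 2 / 1.0202670 ≈ 1.9602712.
Hence ρ(B_{ω*}) = 1.9602712 − 1 = 0.9602712.
ρ_SOR^m ≤ 10^(−10) ⇔ m ≥ 10·ln10/(−ln 0.9602712) = 23.0259/0.0405395 = 567.987; m = ⌈567.987⌉ = 568.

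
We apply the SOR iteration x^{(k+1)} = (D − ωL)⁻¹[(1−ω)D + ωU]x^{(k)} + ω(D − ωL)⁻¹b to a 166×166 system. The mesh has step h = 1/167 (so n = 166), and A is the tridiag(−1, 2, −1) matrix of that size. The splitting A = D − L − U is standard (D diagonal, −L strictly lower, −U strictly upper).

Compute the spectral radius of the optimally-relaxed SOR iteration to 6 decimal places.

ρ_SOR = 0.963073

With n=166, ρ(Jacobi) = cos(π/167) = 0.999823.
√(1−ρ_J²) simplifies to sin(π/167) = 0.0188108.
ω* = 2/(1 + 0.0188108) = 2/1.0188108 = 1.963073.
ρ_SOR = ω* − 1 = 1.963073 − 1 = 0.963073.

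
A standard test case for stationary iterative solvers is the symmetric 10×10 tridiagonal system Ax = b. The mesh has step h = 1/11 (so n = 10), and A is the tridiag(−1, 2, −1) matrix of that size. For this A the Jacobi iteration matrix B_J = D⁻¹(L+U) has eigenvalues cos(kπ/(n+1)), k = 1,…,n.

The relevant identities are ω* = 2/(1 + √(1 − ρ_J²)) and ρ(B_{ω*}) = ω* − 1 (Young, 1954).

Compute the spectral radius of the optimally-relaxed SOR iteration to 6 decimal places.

ρ_SOR = 0.560388

With n=10, ρ(Jacobi) = cos(π/11) = 0.959493.
1 − cos²(π/11) = sin²(π/11) ⇒ √(1−ρ_J²) = sin(π/11) = 0.2817326.
[ω*] 2 ÷ (1 + 0.2817326) = 2 ÷ 1.2817326 = 1.560388.
and ρ(B_{ω*}) = 1.560388 − 1 = 0.560388.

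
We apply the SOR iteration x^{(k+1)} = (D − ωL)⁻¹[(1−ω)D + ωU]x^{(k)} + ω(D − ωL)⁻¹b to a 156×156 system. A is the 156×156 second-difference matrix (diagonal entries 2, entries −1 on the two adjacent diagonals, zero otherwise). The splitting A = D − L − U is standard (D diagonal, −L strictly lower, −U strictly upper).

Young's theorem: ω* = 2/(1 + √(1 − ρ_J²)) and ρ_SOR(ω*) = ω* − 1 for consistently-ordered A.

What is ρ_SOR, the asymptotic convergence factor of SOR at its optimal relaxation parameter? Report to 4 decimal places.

n=156: λ(B_J) = 1 − λ(A)/2 = cos(kπ/157); k=1 gives ρ_J = 0.9998.
root = sin(π/157) = 0.02001  (since 1−cos² = sin²).
[ω*] 2 ÷ (1 + 0.02001) = 2 ÷ 1.02001 = 1.9608.
ρ(B_{ω*}) = ω*−1 = 0.9608

ρ_SOR = 0.9608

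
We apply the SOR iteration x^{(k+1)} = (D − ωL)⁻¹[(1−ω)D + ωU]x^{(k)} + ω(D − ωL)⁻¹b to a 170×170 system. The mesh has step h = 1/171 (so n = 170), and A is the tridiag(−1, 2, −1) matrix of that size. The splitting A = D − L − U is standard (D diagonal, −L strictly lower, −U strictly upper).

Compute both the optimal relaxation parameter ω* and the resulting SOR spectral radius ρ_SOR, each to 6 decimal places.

ω* = 1.963921, ρ_SOR = 0.963921

½·tridiag(1,0,1) at n=170: λ_k = cos(kπ/171); max |λ| at k=1 ⇒ ρ_J = cos(π/171) ≈ 0.999831.
√(1−ρ_J²) = |sin(π/171)| = 0.0183709
[ω*] 2 ÷ (1 + 0.0183709) = 2 ÷ 1.0183709 = 1.963921.
At ω = 1.963921 every |λ(B_ω)| = ω−1, so ρ_SOR = 0.963921.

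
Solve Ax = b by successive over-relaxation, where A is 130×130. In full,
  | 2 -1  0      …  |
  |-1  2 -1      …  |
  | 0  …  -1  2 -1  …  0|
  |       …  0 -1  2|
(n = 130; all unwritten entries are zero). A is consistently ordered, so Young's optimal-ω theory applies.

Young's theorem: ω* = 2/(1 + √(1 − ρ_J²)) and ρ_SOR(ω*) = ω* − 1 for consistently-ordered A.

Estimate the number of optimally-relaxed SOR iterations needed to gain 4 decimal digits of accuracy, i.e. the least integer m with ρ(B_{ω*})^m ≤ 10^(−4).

m = 193

[ρ_J] n=130: ρ(B_J) = cos(π/(n+1)) = cos(π/131) = 0.9997125.
√(1 − cos²(π/131)) = sin(π/131) ≈ 0.0239793.
ω* = 2/(1+0.0239793) = 1.9531645
ρ(B_{ω*}) = ω*−1 = 0.9531645
(0.9531645)^m ≤ 10^{−4}  ⇒  m·ln(0.9531645) ≤ −4·ln10  ⇒  m ≥ 192.011  ⇒  m = 193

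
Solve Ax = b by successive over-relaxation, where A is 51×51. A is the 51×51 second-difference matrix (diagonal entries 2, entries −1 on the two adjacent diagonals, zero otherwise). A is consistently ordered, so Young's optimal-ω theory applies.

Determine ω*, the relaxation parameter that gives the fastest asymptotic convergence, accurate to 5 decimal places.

ρ_J = max_k |cos(kπ/52)| = cos(π/52) = 0.99818
√(1−ρ_J²) = |sin(π/52)| = 0.060378
[ω*] 2 ÷ (1 + 0.060378) = 2 ÷ 1.060378 = 1.88612.
ρ_SOR = ω* − 1 = 1.88612 − 1 = 0.88612.

ω* = 1.88612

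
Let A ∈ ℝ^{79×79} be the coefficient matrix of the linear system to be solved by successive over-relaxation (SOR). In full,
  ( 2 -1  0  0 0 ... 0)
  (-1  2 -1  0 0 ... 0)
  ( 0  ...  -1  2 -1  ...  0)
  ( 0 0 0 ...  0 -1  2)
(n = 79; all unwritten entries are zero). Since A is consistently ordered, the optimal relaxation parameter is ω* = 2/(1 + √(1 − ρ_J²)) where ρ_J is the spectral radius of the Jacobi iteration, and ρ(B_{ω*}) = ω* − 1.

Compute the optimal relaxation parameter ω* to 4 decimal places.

spectrum of D⁻¹(L+U) = {cos(kπ/80) : 1≤k≤79}; ρ_J = cos(π/80) = 0.9992.
1 − cos²(π/80) = sin²(π/80) ⇒ √(1−ρ_J²) = sin(π/80) = 0.03926.
Then 2/(1+√(1−ρ_J²)) = 2/(1+0.03926); ω* = 2/1.03926 = 1.9244.
ρ_SOR = ω* − 1 ≈ 0.9244.

ω* = 1.9244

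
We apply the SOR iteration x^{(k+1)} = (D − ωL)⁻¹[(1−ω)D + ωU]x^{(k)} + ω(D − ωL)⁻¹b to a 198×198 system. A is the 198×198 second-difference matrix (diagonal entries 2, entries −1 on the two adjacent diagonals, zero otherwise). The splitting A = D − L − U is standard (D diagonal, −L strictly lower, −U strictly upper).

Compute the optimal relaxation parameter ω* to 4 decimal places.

ω* = 1.9689

B_J for the 198×198 system has eigenvalues cos(kπ/199); ρ_J = cos(π/199) = 0.9999.
root = sin(π/199) = 0.01579  (since 1−cos² = sin²).
[ω*] 2 ÷ (1 + 0.01579) = 2 ÷ 1.01579 = 1.9689.
At ω = 1.9689 every |λ(B_ω)| = ω−1, so ρ_SOR = 0.9689.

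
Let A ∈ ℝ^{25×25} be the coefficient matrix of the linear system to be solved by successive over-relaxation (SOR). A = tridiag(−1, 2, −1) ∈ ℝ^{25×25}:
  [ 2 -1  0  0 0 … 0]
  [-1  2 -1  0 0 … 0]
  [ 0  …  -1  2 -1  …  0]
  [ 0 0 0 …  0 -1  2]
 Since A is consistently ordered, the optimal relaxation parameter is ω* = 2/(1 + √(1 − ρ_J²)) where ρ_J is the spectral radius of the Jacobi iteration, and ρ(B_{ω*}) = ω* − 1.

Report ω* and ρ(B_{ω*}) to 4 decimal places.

ω* = 1.7849, ρ_SOR = 0.7849

½·tridiag(1,0,1) at n=25: λ_k = cos(kπ/26); max |λ| at k=1 ⇒ ρ_J = cos(π/26) ≈ 0.9927.
1 − cos²(π/26) = sin²(π/26) ⇒ √(1−ρ_J²) = sin(π/26) = 0.12054.
Then 2/(1+√(1−ρ_J²)) = 2/(1+0.12054); ω* = 2/1.12054 = 1.7849.
At ω = 1.7849 every |λ(B_ω)| = ω−1, so ρ_SOR = 0.7849.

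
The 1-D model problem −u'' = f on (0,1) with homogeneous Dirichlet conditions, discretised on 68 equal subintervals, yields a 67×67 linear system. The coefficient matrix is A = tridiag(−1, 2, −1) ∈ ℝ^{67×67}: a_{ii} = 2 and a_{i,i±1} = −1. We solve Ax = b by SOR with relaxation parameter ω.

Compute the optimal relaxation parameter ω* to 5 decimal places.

ω* = 1.91171

n=67: λ(B_J) = 1 − λ(A)/2 = cos(kπ/68); k=1 gives ρ_J = 0.99893.
root = sin(π/68) = 0.046183  (since 1−cos² = sin²).
So ω* = 2/1.046183 = 1.91171 (Young).
Hence ρ(B_{ω*}) = 1.91171 − 1 = 0.91171.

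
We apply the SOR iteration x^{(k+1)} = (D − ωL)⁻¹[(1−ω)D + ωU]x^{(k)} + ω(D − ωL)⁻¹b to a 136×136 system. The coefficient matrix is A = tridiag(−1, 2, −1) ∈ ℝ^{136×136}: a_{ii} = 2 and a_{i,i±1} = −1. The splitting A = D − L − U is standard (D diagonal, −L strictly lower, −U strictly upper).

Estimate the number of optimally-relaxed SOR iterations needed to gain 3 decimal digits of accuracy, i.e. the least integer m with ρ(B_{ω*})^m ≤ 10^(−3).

spectrum of D⁻¹(L+U) = {cos(kπ/137) : 1≤k≤136}; ρ_J = cos(π/137) = 0.9997371.
√(1−ρ_J²) = |sin(π/137)| = 0.0229293
Then 2/(1+√(1−ρ_J²)) = 2/(1+0.0229293); ω* = 2/1.0229293 = 1.9551693.
At ω = 1.9551693 every |λ(B_ω)| = ω−1, so ρ_SOR = 0.9551693.
m ≥ 3·ln10 / (−ln 0.9551693) = 150.605; smallest integer m = 151.

m = 151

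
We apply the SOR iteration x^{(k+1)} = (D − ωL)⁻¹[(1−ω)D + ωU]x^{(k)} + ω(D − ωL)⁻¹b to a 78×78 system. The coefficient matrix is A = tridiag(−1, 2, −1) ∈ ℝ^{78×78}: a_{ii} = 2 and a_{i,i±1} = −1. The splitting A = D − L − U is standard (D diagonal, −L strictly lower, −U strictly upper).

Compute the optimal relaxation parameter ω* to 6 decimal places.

ω* = 1.923527

[ρ_J] n=78: ρ(B_J) = cos(π/(n+1)) = cos(π/79) = 0.999209.
1 − cos²(π/79) = sin²(π/79) ⇒ √(1−ρ_J²) = sin(π/79) = 0.0397565.
ω* = 2 / (1 + 0.0397565) = 2 / 1.0397565 ≈ 1.923527.
Hence ρ(B_{ω*}) = 1.923527 − 1 = 0.923527.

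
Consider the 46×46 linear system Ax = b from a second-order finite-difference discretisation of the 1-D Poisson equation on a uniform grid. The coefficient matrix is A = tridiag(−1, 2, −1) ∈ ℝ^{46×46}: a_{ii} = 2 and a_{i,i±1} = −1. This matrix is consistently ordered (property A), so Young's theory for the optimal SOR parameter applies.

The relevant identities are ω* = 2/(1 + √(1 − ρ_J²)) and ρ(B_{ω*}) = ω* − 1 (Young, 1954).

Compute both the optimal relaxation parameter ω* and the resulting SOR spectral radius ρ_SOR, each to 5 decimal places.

B_J for the 46×46 system has eigenvalues cos(kπ/47); ρ_J = cos(π/47) = 0.99777.
1 − cos²(π/47) = sin²(π/47) ⇒ √(1−ρ_J²) = sin(π/47) = 0.066793.
Then 2/(1+√(1−ρ_J²)) = 2/(1+0.066793); ω* = 2/1.066793 = 1.87478.
[ρ_SOR] ω* − 1 = 0.87478.

ω* = 1.87478, ρ_SOR = 0.87478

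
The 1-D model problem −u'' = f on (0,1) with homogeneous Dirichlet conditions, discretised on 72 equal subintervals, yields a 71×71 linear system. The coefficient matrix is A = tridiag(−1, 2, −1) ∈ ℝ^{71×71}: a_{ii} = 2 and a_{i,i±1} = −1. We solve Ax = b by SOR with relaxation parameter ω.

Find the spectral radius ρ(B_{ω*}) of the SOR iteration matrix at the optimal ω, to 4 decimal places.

With n=71, ρ(Jacobi) = cos(π/72) = 0.9990.
√(1 − cos²(π/72)) = sin(π/72) ≈ 0.04362.
ω* = 2 / (1 + 0.04362) = 2 / 1.04362 ≈ 1.9164.
At ω = 1.9164 every |λ(B_ω)| = ω−1, so ρ_SOR = 0.9164.

ρ_SOR = 0.9164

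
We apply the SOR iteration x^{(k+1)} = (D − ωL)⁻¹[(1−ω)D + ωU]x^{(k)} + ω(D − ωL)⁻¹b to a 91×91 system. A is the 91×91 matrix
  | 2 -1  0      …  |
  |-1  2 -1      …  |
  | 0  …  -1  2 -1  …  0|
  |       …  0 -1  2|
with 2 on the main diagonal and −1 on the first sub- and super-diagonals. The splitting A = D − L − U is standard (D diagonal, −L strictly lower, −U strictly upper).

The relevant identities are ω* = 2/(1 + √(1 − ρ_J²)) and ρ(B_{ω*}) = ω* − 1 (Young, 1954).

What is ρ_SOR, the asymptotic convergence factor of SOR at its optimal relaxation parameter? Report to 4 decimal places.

ρ_SOR = 0.9340

½·tridiag(1,0,1) at n=91: λ_k = cos(kπ/92); max |λ| at k=1 ⇒ ρ_J = cos(π/92) ≈ 0.9994.
√(1−ρ_J²) simplifies to sin(π/92) = 0.03414.
ω* = 2/(1 + 0.03414) = 2/1.03414 = 1.9340.
ρ(B_{ω*}) = ω*−1 = 0.9340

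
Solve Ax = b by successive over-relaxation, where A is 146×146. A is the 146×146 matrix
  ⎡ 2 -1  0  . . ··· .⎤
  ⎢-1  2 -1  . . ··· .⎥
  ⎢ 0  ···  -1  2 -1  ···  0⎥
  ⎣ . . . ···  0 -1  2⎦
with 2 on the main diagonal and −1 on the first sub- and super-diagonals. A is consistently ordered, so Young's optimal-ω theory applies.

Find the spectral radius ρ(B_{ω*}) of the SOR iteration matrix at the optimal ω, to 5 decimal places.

spectrum of D⁻¹(L+U) = {cos(kπ/147) : 1≤k≤146}; ρ_J = cos(π/147) = 0.99977.
√(1 − cos²(π/147)) = sin(π/147) ≈ 0.021370.
Young: ω* = 2/(1+√(1−ρ_J²)) = 2/(1+0.021370) = 2/1.021370 = 1.95815.
At ω = 1.95815 every |λ(B_ω)| = ω−1, so ρ_SOR = 0.95815.

ρ_SOR = 0.95815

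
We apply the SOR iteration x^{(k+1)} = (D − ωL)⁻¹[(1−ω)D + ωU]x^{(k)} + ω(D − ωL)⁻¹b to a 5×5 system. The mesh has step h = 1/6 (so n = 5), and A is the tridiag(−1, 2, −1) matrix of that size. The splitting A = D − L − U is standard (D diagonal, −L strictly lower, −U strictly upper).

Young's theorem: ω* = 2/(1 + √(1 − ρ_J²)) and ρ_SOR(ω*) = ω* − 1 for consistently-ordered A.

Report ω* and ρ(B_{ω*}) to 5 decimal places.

ρ_J = max_k |cos(kπ/6)| = cos(π/6) = 0.86603
√(1−ρ_J²) = |sin(π/6)| = 0.500000
So ω* = 2/1.500000 = 1.33333 (Young).
At ω = 1.33333 every |λ(B_ω)| = ω−1, so ρ_SOR = 0.33333.

ω* = 1.33333, ρ_SOR = 0.33333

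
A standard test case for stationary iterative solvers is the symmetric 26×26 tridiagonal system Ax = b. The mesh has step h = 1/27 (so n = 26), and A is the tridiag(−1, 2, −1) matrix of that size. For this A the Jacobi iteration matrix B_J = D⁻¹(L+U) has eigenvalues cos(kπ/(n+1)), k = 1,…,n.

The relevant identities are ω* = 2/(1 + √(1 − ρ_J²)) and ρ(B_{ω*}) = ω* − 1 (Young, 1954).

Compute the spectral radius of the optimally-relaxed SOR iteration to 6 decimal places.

ρ_SOR = 0.791966

ρ_J = max_k |cos(kπ/27)| = cos(π/27) = 0.993238
√(1 − cos²(π/27)) = sin(π/27) ≈ 0.1160929.
ω* = 2/(1+0.1160929) = 1.791966
ρ_SOR = ω* − 1 = 1.791966 − 1 = 0.791966.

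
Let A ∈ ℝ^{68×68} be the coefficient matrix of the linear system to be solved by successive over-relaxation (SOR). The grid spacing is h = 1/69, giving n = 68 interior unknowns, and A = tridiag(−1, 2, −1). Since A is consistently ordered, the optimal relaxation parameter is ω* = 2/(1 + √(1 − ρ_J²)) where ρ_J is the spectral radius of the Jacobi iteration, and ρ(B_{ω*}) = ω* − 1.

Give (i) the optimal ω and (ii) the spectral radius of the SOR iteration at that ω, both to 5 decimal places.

ω* = 1.91293, ρ_SOR = 0.91293

½·tridiag(1,0,1) at n=68: λ_k = cos(kπ/69); max |λ| at k=1 ⇒ ρ_J = cos(π/69) ≈ 0.99896.
√(1−ρ_J²) = |sin(π/69)| = 0.045515
[ω*] 2 ÷ (1 + 0.045515) = 2 ÷ 1.045515 = 1.91293.
[ρ_SOR] ω* − 1 = 0.91293.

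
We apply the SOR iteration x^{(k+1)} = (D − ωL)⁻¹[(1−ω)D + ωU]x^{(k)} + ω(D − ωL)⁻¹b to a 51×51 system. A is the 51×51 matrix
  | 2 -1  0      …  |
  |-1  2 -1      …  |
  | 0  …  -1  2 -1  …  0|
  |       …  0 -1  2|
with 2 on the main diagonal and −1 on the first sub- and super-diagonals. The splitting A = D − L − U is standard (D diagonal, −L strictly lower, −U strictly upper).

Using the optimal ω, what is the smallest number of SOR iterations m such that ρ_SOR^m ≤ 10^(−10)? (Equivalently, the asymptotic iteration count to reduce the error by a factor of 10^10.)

½·tridiag(1,0,1) at n=51: λ_k = cos(kπ/52); max |λ| at k=1 ⇒ ρ_J = cos(π/52) ≈ 0.9981756.
root = sin(π/52) = 0.0603785  (since 1−cos² = sin²).
Then 2/(1+√(1−ρ_J²)) = 2/(1+0.0603785); ω* = 2/1.0603785 = 1.8861190.
ρ_SOR = ω* − 1 ≈ 0.8861190.
10·ln10 = 23.0259; −ln(0.8861190) = 0.120904; m = ⌈23.0259/0.120904⌉ = ⌈190.448⌉ = 191.

m = 191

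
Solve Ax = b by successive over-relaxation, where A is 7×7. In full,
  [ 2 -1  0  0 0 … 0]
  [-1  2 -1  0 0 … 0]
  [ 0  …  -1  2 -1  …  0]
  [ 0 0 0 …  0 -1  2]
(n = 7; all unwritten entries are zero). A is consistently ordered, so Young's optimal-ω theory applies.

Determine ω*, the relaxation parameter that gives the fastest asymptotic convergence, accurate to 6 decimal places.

ρ_J = max_k |cos(kπ/8)| = cos(π/8) = 0.923880
√(1−ρ_J²) = |sin(π/8)| = 0.3826834
ω* = 2/(1+0.3826834) = 1.446463
Hence ρ(B_{ω*}) = 1.446463 − 1 = 0.446463.

ω* = 1.446463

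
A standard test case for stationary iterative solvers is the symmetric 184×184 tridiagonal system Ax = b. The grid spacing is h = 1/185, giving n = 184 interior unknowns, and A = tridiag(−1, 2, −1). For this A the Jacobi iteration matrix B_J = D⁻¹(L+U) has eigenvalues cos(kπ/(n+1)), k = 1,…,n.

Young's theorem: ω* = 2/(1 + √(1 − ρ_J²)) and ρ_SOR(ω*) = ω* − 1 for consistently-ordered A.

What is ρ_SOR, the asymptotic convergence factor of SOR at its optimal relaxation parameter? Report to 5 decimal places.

ρ_SOR = 0.96661

[ρ_J] n=184: ρ(B_J) = cos(π/(n+1)) = cos(π/185) = 0.99986.
1 − cos²(π/185) = sin²(π/185) ⇒ √(1−ρ_J²) = sin(π/185) = 0.016981.
[ω*] 2 ÷ (1 + 0.016981) = 2 ÷ 1.016981 = 1.96661.
ρ_SOR = ω* − 1 ≈ 0.96661.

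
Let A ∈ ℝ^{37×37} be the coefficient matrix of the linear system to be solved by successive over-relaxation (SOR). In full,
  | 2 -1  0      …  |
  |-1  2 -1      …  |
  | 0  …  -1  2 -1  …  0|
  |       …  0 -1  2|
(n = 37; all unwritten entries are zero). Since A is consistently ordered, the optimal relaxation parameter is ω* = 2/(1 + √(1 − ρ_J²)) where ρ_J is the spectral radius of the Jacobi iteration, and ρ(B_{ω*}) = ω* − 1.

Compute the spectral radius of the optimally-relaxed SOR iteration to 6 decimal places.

ρ_SOR = 0.847440

spectrum of D⁻¹(L+U) = {cos(kπ/38) : 1≤k≤37}; ρ_J = cos(π/38) = 0.996584.
√(1 − cos²(π/38)) = sin(π/38) ≈ 0.0825793.
ω* = 2/(1 + 0.0825793) = 2/1.0825793 = 1.847440.
Hence ρ(B_{ω*}) = 1.847440 − 1 = 0.847440.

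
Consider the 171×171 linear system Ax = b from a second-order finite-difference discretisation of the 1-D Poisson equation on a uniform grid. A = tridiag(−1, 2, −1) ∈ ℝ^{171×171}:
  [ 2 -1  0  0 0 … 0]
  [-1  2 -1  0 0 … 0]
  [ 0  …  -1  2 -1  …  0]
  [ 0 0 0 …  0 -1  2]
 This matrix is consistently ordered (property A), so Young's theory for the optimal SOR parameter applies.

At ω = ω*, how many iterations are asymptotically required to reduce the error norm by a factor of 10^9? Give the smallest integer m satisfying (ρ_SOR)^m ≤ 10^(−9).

With n=171, ρ(Jacobi) = cos(π/172) = 0.9998332.
1 − cos²(π/172) = sin²(π/172) ⇒ √(1−ρ_J²) = sin(π/172) = 0.0182641.
So ω* = 2/1.0182641 = 1.9641270 (Young).
At ω = 1.9641270 every |λ(B_ω)| = ω−1, so ρ_SOR = 0.9641270.
(0.9641270)^m ≤ 10^{−9}  ⇒  m·ln(0.9641270) ≤ −9·ln10  ⇒  m ≥ 567.260  ⇒  m = 568

m = 568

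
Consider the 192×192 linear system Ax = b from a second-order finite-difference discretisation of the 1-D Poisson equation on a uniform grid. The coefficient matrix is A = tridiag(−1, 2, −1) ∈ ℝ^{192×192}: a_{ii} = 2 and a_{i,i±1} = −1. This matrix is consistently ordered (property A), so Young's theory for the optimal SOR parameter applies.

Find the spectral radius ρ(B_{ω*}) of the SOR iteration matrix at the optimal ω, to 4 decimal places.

spectrum of D⁻¹(L+U) = {cos(kπ/193) : 1≤k≤192}; ρ_J = cos(π/193) = 0.9999.
√(1 − cos²(π/193)) = sin(π/193) ≈ 0.01628.
ω* = 2/(1 + 0.01628) = 2/1.01628 = 1.9680.
Hence ρ(B_{ω*}) = 1.9680 − 1 = 0.9680.

ρ_SOR = 0.9680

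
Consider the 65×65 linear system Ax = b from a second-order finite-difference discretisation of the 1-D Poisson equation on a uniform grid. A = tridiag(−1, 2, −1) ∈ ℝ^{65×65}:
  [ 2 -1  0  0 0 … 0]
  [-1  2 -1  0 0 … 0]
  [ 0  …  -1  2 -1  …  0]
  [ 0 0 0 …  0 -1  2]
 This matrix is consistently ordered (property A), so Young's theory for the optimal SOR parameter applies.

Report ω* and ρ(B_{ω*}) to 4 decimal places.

spectrum of D⁻¹(L+U) = {cos(kπ/66) : 1≤k≤65}; ρ_J = cos(π/66) = 0.9989.
√(1−ρ_J²) simplifies to sin(π/66) = 0.04758.
Then 2/(1+√(1−ρ_J²)) = 2/(1+0.04758); ω* = 2/1.04758 = 1.9092.
Hence ρ(B_{ω*}) = 1.9092 − 1 = 0.9092.

ω* = 1.9092, ρ_SOR = 0.9092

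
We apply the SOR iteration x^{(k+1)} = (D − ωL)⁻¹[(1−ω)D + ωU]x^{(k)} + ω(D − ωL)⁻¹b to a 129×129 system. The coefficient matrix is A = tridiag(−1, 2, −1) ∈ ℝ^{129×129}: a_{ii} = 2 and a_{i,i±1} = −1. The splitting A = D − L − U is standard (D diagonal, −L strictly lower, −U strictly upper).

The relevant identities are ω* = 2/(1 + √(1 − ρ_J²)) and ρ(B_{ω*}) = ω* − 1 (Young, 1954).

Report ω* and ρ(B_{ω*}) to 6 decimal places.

ω* = 1.952813, ρ_SOR = 0.952813

B_J for the 129×129 system has eigenvalues cos(kπ/130); ρ_J = cos(π/130) = 0.999708.
√(1 − cos²(π/130)) = sin(π/130) ≈ 0.0241637.
Then 2/(1+√(1−ρ_J²)) = 2/(1+0.0241637); ω* = 2/1.0241637 = 1.952813.
Hence ρ(B_{ω*}) = 1.952813 − 1 = 0.952813.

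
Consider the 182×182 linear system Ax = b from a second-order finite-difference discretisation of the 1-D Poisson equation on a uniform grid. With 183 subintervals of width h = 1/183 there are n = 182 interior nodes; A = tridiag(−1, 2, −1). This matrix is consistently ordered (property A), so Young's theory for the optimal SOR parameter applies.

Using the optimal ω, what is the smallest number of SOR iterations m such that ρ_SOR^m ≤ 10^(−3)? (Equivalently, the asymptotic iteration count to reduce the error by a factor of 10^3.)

m = 202

With n=182, ρ(Jacobi) = cos(π/183) = 0.9998526.
√(1−ρ_J²) simplifies to sin(π/183) = 0.0171663.
ω* = 2/(1 + 0.0171663) = 2/1.0171663 = 1.9662468.
At ω = 1.9662468 every |λ(B_ω)| = ω−1, so ρ_SOR = 0.9662468.
m ≥ 3·ln10 / (−ln 0.9662468) = 201.181; smallest integer m = 202.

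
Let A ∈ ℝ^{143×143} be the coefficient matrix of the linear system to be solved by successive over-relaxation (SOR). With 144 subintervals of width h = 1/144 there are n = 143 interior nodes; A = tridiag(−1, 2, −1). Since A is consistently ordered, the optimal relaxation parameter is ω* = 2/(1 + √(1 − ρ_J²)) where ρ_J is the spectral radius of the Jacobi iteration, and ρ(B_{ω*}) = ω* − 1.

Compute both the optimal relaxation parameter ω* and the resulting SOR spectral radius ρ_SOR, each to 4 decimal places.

ρ_J = max_k |cos(kπ/144)| = cos(π/144) = 0.9998
root = sin(π/144) = 0.02181  (since 1−cos² = sin²).
ω* = 2/(1 + 0.02181) = 2/1.02181 = 1.9573.
ρ_SOR = ω* − 1 ≈ 0.9573.

ω* = 1.9573, ρ_SOR = 0.9573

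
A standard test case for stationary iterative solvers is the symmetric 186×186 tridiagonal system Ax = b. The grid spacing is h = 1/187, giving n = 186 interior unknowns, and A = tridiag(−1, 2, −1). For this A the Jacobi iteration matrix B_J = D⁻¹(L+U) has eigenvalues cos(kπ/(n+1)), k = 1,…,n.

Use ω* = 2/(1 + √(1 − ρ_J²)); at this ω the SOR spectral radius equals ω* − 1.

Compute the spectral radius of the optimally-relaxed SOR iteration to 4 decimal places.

[ρ_J] n=186: ρ(B_J) = cos(π/(n+1)) = cos(π/187) = 0.9999.
√(1−ρ_J²) = |sin(π/187)| = 0.01680
ω* = 2/(1+0.01680) = 1.9670
[ρ_SOR] ω* − 1 = 0.9670.

ρ_SOR = 0.9670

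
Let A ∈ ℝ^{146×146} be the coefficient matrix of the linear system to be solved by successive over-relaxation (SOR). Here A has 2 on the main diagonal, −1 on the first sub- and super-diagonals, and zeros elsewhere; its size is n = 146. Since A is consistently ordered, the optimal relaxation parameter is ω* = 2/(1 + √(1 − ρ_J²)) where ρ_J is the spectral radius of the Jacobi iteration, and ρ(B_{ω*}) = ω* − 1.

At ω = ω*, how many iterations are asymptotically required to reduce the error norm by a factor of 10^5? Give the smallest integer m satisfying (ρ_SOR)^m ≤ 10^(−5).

m = 270

[ρ_J] n=146: ρ(B_J) = cos(π/(n+1)) = cos(π/147) = 0.9997716.
√(1−ρ_J²) = |sin(π/147)| = 0.0213698
ω* = 2 / (1 + 0.0213698) = 2 / 1.0213698 ≈ 1.9581546.
ρ_SOR = ω* − 1 ≈ 0.9581546.
5·ln10 = 11.5129; −ln(0.9581546) = 0.0427461; m = ⌈11.5129/0.0427461⌉ = ⌈269.332⌉ = 270.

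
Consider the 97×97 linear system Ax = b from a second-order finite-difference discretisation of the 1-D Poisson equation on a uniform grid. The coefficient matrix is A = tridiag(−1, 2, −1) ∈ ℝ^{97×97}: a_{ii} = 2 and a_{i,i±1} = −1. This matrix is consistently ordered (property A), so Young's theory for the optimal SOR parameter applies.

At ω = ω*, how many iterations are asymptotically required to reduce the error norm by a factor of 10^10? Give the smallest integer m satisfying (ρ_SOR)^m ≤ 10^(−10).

[ρ_J] n=97: ρ(B_J) = cos(π/(n+1)) = cos(π/98) = 0.9994862.
√(1 − cos²(π/98)) = sin(π/98) ≈ 0.0320516.
Young: ω* = 2/(1+√(1−ρ_J²)) = 2/(1+0.0320516) = 2/1.0320516 = 1.9378876.
ρ_SOR = ω* − 1 ≈ 0.9378876.
Need (0.9378876)^m ≤ 10^(−10): m ≥ 10·ln10/|ln 0.9378876| = 23.0259/0.0641252 = 359.077 ⇒ m = 360.

m = 360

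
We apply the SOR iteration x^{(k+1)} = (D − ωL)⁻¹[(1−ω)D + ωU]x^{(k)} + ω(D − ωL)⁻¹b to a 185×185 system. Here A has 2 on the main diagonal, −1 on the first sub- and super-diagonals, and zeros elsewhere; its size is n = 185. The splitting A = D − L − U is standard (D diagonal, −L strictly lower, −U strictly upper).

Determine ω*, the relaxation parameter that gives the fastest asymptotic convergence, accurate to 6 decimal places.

n=185: λ(B_J) = 1 − λ(A)/2 = cos(kπ/186); k=1 gives ρ_J = 0.999857.
√(1 − cos²(π/186)) = sin(π/186) ≈ 0.0168895.
Young: ω* = 2/(1+√(1−ρ_J²)) = 2/(1+0.0168895) = 2/1.0168895 = 1.966782.
and ρ(B_{ω*}) = 1.966782 − 1 = 0.966782.

ω* = 1.966782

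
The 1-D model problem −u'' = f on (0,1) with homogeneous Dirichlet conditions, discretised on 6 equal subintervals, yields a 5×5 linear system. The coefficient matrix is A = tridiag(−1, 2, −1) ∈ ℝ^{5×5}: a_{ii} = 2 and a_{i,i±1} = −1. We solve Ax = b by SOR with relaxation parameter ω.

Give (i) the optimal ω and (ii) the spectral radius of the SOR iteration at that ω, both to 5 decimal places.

spectrum of D⁻¹(L+U) = {cos(kπ/6) : 1≤k≤5}; ρ_J = cos(π/6) = 0.86603.
1 − cos²(π/6) = sin²(π/6) ⇒ √(1−ρ_J²) = sin(π/6) = 0.500000.
Then 2/(1+√(1−ρ_J²)) = 2/(1+0.500000); ω* = 2/1.500000 = 1.33333.
ρ_SOR = ω* − 1 = 1.33333 − 1 = 0.33333.

ω* = 1.33333, ρ_SOR = 0.33333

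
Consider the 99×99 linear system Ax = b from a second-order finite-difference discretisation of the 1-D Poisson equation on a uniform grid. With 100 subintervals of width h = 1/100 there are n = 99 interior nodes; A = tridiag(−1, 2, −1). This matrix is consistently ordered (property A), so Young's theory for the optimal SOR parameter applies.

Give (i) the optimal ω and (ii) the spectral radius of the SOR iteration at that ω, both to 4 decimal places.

ω* = 1.9391, ρ_SOR = 0.9391

With n=99, ρ(Jacobi) = cos(π/100) = 0.9995.
√(1−ρ_J²) = |sin(π/100)| = 0.03141
Young: ω* = 2/(1+√(1−ρ_J²)) = 2/(1+0.03141) = 2/1.03141 = 1.9391.
Hence ρ(B_{ω*}) = 1.9391 − 1 = 0.9391.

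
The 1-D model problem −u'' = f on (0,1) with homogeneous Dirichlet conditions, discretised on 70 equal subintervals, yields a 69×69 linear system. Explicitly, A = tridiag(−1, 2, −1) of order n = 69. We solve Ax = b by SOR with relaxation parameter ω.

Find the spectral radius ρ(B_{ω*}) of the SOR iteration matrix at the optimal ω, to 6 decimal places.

[ρ_J] n=69: ρ(B_J) = cos(π/(n+1)) = cos(π/70) = 0.998993.
root = sin(π/70) = 0.0448648  (since 1−cos² = sin²).
Young: ω* = 2/(1+√(1−ρ_J²)) = 2/(1+0.0448648) = 2/1.0448648 = 1.914123.
ρ_SOR = ω* − 1 = 1.914123 − 1 = 0.914123.

ρ_SOR = 0.914123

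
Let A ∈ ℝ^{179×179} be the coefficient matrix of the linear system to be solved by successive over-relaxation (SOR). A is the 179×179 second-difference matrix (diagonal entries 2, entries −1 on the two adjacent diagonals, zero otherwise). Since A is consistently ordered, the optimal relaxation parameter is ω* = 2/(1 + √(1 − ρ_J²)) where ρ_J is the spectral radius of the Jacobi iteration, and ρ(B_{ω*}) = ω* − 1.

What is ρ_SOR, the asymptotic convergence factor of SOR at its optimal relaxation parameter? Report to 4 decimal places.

n=179: λ(B_J) = 1 − λ(A)/2 = cos(kπ/180); k=1 gives ρ_J = 0.9998.
√(1−ρ_J²) simplifies to sin(π/180) = 0.01745.
Then 2/(1+√(1−ρ_J²)) = 2/(1+0.01745); ω* = 2/1.01745 = 1.9657.
[ρ_SOR] ω* − 1 = 0.9657.

ρ_SOR = 0.9657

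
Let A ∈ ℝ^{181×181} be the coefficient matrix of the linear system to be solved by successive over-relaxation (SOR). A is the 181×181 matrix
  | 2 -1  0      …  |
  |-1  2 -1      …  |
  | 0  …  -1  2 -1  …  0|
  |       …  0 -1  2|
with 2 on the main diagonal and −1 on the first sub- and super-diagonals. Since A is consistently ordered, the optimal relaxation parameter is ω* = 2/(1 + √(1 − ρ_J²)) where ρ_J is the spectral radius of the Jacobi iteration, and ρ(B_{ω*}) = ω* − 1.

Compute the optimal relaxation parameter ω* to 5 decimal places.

ω* = 1.96606

[ρ_J] n=181: ρ(B_J) = cos(π/(n+1)) = cos(π/182) = 0.99985.
1 − cos²(π/182) = sin²(π/182) ⇒ √(1−ρ_J²) = sin(π/182) = 0.017261.
ω* = 2/(1 + 0.017261) = 2/1.017261 = 1.96606.
ρ(B_{ω*}) = ω*−1 = 0.96606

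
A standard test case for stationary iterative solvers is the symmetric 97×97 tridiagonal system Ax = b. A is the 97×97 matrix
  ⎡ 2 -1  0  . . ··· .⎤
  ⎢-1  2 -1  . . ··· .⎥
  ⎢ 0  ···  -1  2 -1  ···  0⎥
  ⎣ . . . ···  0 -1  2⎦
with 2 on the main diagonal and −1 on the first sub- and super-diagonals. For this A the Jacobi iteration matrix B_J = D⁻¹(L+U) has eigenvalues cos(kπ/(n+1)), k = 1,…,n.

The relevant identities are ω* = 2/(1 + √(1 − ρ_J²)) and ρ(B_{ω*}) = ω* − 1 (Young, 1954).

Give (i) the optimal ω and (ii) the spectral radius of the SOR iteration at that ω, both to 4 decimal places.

ω* = 1.9379, ρ_SOR = 0.9379

½·tridiag(1,0,1) at n=97: λ_k = cos(kπ/98); max |λ| at k=1 ⇒ ρ_J = cos(π/98) ≈ 0.9995.
root = sin(π/98) = 0.03205  (since 1−cos² = sin²).
Young: ω* = 2/(1+√(1−ρ_J²)) = 2/(1+0.03205) = 2/1.03205 = 1.9379.
ρ_SOR = ω* − 1 = 1.9379 − 1 = 0.9379.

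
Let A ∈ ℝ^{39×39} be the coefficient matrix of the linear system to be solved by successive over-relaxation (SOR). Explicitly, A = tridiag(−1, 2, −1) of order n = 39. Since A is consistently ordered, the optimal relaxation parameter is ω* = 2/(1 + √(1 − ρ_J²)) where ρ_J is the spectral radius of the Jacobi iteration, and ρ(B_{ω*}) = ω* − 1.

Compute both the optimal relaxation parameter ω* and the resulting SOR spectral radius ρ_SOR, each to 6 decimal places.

ω* = 1.854498, ρ_SOR = 0.854498

With n=39, ρ(Jacobi) = cos(π/40) = 0.996917.
√(1−ρ_J²) = |sin(π/40)| = 0.0784591
Young: ω* = 2/(1+√(1−ρ_J²)) = 2/(1+0.0784591) = 2/1.0784591 = 1.854498.
Hence ρ(B_{ω*}) = 1.854498 − 1 = 0.854498.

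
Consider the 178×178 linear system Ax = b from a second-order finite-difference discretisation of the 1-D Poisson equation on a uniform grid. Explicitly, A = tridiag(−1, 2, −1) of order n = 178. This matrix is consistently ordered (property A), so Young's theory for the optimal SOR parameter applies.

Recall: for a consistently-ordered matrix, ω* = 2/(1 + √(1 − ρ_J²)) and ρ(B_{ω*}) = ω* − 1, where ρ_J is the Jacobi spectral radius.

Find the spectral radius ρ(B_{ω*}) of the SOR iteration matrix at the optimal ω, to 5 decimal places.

ρ_J = max_k |cos(kπ/179)| = cos(π/179) = 0.99985
1 − cos²(π/179) = sin²(π/179) ⇒ √(1−ρ_J²) = sin(π/179) = 0.017550.
ω* = 2/(1 + 0.017550) = 2/1.017550 = 1.96551.
ρ_SOR = ω* − 1 = 1.96551 − 1 = 0.96551.

ρ_SOR = 0.96551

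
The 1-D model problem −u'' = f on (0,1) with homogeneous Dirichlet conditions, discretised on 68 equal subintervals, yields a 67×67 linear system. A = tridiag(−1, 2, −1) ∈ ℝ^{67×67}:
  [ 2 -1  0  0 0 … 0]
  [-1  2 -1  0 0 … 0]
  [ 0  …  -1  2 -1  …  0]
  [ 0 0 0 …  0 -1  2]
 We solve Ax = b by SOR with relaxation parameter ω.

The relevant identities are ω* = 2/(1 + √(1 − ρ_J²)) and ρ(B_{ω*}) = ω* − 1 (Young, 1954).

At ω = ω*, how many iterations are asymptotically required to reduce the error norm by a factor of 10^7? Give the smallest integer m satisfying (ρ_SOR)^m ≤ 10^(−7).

m = 175

n=67: λ(B_J) = 1 − λ(A)/2 = cos(kπ/68); k=1 gives ρ_J = 0.9989330.
√(1 − cos²(π/68)) = sin(π/68) ≈ 0.0461835.
So ω* = 2/1.0461835 = 1.9117105 (Young).
At ω = 1.9117105 every |λ(B_ω)| = ω−1, so ρ_SOR = 0.9117105.
7·ln10 = 16.1181; −ln(0.9117105) = 0.0924328; m = ⌈16.1181/0.0924328⌉ = ⌈174.376⌉ = 175.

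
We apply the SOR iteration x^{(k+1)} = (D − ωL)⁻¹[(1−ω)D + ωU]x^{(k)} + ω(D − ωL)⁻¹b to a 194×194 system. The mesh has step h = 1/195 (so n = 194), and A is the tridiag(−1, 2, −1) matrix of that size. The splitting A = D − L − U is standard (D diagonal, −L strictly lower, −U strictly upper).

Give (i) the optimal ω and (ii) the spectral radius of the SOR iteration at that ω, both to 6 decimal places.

With n=194, ρ(Jacobi) = cos(π/195) = 0.999870.
root = sin(π/195) = 0.0161100  (since 1−cos² = sin²).
ω* = 2/(1+0.0161100) = 1.968291
At ω = 1.968291 every |λ(B_ω)| = ω−1, so ρ_SOR = 0.968291.

ω* = 1.968291, ρ_SOR = 0.968291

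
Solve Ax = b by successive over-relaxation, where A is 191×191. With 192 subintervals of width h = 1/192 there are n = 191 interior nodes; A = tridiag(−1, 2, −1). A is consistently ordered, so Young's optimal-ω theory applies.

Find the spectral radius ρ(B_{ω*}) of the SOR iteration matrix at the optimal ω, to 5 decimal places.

ρ_SOR = 0.96780

[ρ_J] n=191: ρ(B_J) = cos(π/(n+1)) = cos(π/192) = 0.99987.
√(1−ρ_J²) simplifies to sin(π/192) = 0.016362.
ω* = 2/(1 + 0.016362) = 2/1.016362 = 1.96780.
ρ_SOR = ω* − 1 = 1.96780 − 1 = 0.96780.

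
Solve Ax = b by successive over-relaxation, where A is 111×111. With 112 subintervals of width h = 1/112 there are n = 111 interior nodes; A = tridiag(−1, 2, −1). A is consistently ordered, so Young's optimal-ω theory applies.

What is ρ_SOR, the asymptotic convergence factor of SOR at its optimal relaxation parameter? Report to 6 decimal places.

ρ_SOR = 0.945438

With n=111, ρ(Jacobi) = cos(π/112) = 0.999607.
√(1 − cos²(π/112)) = sin(π/112) ≈ 0.0280463.
[ω*] 2 ÷ (1 + 0.0280463) = 2 ÷ 1.0280463 = 1.945438.
ρ_SOR = ω* − 1 = 1.945438 − 1 = 0.945438.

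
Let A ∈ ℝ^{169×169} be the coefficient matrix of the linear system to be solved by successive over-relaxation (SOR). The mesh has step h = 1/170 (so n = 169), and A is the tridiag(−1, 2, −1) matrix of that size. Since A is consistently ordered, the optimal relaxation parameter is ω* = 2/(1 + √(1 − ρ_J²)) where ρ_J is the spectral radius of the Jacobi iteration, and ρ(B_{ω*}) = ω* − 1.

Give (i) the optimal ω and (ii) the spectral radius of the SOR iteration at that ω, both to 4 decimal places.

½·tridiag(1,0,1) at n=169: λ_k = cos(kπ/170); max |λ| at k=1 ⇒ ρ_J = cos(π/170) ≈ 0.9998.
√(1 − cos²(π/170)) = sin(π/170) ≈ 0.01848.
Young: ω* = 2/(1+√(1−ρ_J²)) = 2/(1+0.01848) = 2/1.01848 = 1.9637.
Hence ρ(B_{ω*}) = 1.9637 − 1 = 0.9637.

ω* = 1.9637, ρ_SOR = 0.9637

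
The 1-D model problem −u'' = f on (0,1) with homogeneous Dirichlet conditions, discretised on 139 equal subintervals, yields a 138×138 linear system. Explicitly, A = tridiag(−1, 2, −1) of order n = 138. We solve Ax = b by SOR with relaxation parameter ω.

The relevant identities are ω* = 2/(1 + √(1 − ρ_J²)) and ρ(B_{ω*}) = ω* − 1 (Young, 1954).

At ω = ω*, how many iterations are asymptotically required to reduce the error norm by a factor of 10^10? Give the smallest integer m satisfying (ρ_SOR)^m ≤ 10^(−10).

m = 510

[ρ_J] n=138: ρ(B_J) = cos(π/(n+1)) = cos(π/139) = 0.9997446.
root = sin(π/139) = 0.0225995  (since 1−cos² = sin²).
So ω* = 2/1.0225995 = 1.9557999 (Young).
and ρ(B_{ω*}) = 1.9557999 − 1 = 0.9557999.
Need (0.9557999)^m ≤ 10^(−10): m ≥ 10·ln10/|ln 0.9557999| = 23.0259/0.0452067 = 509.347 ⇒ m = 510.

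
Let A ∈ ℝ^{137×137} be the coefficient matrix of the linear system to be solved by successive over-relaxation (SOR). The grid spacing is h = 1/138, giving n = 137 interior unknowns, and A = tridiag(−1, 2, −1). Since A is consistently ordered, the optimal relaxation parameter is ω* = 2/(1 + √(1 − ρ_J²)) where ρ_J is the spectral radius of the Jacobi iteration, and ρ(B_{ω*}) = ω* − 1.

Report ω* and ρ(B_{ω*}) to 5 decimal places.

ω* = 1.95549, ρ_SOR = 0.95549

n=137: λ(B_J) = 1 − λ(A)/2 = cos(kπ/138); k=1 gives ρ_J = 0.99974.
√(1−ρ_J²) simplifies to sin(π/138) = 0.022763.
Young: ω* = 2/(1+√(1−ρ_J²)) = 2/(1+0.022763) = 2/1.022763 = 1.95549.
[ρ_SOR] ω* − 1 = 0.95549.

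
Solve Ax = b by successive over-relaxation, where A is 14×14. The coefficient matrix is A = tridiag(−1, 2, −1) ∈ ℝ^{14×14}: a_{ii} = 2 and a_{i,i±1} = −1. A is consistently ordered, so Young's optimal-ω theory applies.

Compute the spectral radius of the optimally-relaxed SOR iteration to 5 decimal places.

½·tridiag(1,0,1) at n=14: λ_k = cos(kπ/15); max |λ| at k=1 ⇒ ρ_J = cos(π/15) ≈ 0.97815.
√(1−ρ_J²) = |sin(π/15)| = 0.207912
Young: ω* = 2/(1+√(1−ρ_J²)) = 2/(1+0.207912) = 2/1.207912 = 1.65575.
ρ_SOR = ω* − 1 = 1.65575 − 1 = 0.65575.

ρ_SOR = 0.65575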